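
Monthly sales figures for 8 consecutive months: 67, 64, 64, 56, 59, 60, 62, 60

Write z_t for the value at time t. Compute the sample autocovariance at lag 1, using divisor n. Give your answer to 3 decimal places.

2.781

Mean z̄ = (67 + 64 + 64 + 56 + 59 + 60 + 62 + 60)/8 = 61.5000
Deviations: 5.5000, 2.5000, 2.5000, -5.5000, -2.5000, -1.5000, 0.5000, -1.5000
Σ_{t=1}^{7}(z_t−z̄)(z_{t+1}−z̄) = 22.2500
γ_1 = 22.2500 / 8 = 2.781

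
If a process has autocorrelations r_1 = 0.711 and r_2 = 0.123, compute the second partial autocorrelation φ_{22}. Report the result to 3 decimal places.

-0.774

φ_{22} = (r_2 − r_1²) / (1 − r_1²)
r_1² = (0.711)² = 0.505521
Numerator = 0.123 − 0.5055 = -0.3825; denominator = 1 − 0.5055 = 0.4945
φ_{22} = -0.3825 / 0.4945 = -0.774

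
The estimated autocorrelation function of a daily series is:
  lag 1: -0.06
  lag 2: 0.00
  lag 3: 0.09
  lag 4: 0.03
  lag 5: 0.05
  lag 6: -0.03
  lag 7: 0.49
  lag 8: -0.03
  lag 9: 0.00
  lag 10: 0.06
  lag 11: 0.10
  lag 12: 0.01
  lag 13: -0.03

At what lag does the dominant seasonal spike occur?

7

The largest autocorrelation is r_7 = 0.49; the remaining lags stay at or below 0.10.
The dominant spike at lag 7 indicates a seasonal period of 7.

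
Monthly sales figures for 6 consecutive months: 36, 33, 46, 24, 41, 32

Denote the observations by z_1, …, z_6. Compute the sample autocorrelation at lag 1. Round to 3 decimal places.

-0.791

Mean z̄ = (36 + 33 + 46 + 24 + 41 + 32)/6 = 35.3333
Deviations from mean: 0.6667, -2.3333, 10.6667, -11.3333, 5.6667, -3.3333
Σ(z_t−z̄)(z_{t+1}−z̄) = (-1.5556) + (-24.8889) + (-120.8889) + (-64.2222) + (-18.8889) = -230.4444
Denominator Σ(z_t−z̄)² = 291.3333
r_1 = -230.4444 / 291.3333 = -0.791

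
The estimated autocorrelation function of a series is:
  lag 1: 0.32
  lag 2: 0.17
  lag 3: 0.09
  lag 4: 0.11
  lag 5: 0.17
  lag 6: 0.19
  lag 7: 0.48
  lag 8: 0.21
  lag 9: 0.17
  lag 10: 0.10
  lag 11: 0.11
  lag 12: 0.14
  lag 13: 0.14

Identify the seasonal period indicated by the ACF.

7

The largest autocorrelation is r_7 = 0.48; the remaining lags stay at or below 0.32. The elevated value at lag 1 (0.32), dropping to 0.17 at lag 2, reflects decaying short-term dependence rather than seasonality.
The dominant spike at lag 7 indicates a seasonal period of 7.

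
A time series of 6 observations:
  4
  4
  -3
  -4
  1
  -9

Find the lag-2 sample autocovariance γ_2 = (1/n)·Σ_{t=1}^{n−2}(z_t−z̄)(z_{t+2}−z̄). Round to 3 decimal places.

Mean z̄ = (4 + 4 − 3 − 4 + 1 − 9)/6 = -1.1667
Deviations: 5.1667, 5.1667, -1.8333, -2.8333, 2.1667, -7.8333
Σ_{t=1}^{4}(z_t−z̄)(z_{t+2}−z̄) = -5.8889
γ_2 = -5.8889 / 6 = -0.981

-0.981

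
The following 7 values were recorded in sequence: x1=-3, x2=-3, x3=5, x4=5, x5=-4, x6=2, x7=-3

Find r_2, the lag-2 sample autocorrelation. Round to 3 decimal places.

Mean x̄ = (-3 − 3 + 5 + 5 − 4 + 2 − 3)/7 = -0.1429
Σ(x_t−x̄)(x_{t+2}−x̄) = (-14.6939) + (-14.6939) + (-19.8367) + (11.0204) + (11.0204) = -27.1837
Denominator Σ(x_t−x̄)² = 96.8571
r_2 = -27.1837 / 96.8571 = -0.281

-0.281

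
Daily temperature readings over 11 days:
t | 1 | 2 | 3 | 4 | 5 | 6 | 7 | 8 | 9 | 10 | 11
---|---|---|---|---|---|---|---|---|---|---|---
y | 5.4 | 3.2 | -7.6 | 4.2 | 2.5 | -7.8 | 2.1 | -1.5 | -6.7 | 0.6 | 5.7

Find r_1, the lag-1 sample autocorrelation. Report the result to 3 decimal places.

Mean ȳ = (5.4 + 3.2 − 7.6 + 4.2 + 2.5 − 7.8 + 2.1 − 1.5 − 6.7 + 0.6 + 5.7)/11 = 0.0091
Numerator Σ_{t=1}^{10}(y_t−ȳ)(y_{t+1}−ȳ) = -57.9401
Denominator Σ(y_t−ȳ)² = 266.2891
r_1 = -57.9401 / 266.2891 = -0.218

-0.218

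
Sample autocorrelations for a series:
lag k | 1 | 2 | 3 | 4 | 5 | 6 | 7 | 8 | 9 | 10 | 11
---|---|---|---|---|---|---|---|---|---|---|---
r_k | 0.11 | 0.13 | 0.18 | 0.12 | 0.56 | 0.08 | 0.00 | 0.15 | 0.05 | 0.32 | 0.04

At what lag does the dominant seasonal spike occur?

5

The largest autocorrelation is r_5 = 0.56, with a weaker echo at lag 10 (0.32); the remaining lags stay at or below 0.18.
The dominant spike at lag 5 indicates a seasonal period of 5.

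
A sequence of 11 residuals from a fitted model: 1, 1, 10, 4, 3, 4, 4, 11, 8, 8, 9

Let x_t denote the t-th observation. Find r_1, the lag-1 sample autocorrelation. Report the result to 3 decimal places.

0.177

Mean x̄ = (1 + 1 + 10 + 4 + 3 + 4 + 4 + 11 + 8 + 8 + 9)/11 = 5.7273
Numerator Σ_{t=1}^{10}(x_t−x̄)(x_{t+1}−x̄) = 22.6529
Denominator Σ(x_t−x̄)² = 128.1818
r_1 = 22.6529 / 128.1818 = 0.177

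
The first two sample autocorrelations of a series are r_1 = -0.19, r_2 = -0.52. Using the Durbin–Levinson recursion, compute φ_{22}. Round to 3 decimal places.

φ_{22} = (r_2 − r_1²) / (1 − r_1²)
r_1² = (-0.19)² = 0.0361
Numerator = -0.52 − 0.0361 = -0.5561; denominator = 1 − 0.0361 = 0.9639
φ_{22} = -0.5561 / 0.9639 = -0.577

-0.577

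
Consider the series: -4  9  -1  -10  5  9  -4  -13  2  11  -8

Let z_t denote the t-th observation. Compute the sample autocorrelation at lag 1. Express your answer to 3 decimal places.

Mean z̄ = (-4 + 9 − 1 − 10 + 5 + 9 − 4 − 13 + 2 + 11 − 8)/11 = -0.3636
Numerator Σ_{t=1}^{10}(z_t−z̄)(z_{t+1}−z̄) = -113.2231
Denominator Σ(z_t−z̄)² = 676.5455
r_1 = -113.2231 / 676.5455 = -0.167

-0.167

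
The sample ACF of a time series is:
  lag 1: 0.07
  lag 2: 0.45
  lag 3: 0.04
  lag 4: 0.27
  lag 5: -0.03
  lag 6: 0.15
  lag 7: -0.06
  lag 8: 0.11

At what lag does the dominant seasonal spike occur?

2

The largest autocorrelation is r_2 = 0.45, with weaker echoes at lags 4 (0.27) and 6 (0.15); the remaining lags stay at or below 0.11.
The dominant spike at lag 2 indicates a seasonal period of 2.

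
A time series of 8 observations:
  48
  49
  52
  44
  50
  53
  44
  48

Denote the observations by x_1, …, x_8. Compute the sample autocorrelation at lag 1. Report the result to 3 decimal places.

Mean x̄ = (48 + 49 + 52 + 44 + 50 + 53 + 44 + 48)/8 = 48.5000
Deviations from mean: -0.5000, 0.5000, 3.5000, -4.5000, 1.5000, 4.5000, -4.5000, -0.5000
Numerator Σ_{t=1}^{7}(x_t−x̄)(x_{t+1}−x̄) = -32.2500
Denominator Σ(x_t−x̄)² = 76.0000
r_1 = -32.2500 / 76.0000 = -0.424

-0.424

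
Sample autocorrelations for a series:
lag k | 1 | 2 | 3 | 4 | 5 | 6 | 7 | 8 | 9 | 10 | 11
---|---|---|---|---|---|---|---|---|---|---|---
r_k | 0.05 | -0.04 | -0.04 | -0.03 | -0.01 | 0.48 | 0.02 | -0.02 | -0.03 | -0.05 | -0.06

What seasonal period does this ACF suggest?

6

The largest autocorrelation is r_6 = 0.48; the remaining lags stay at or below 0.05.
The dominant spike at lag 6 indicates a seasonal period of 6.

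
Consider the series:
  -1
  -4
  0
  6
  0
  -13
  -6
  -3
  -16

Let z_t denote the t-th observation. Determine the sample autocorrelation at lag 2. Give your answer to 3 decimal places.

Mean z̄ = (-1 − 4 + 0 + 6 + 0 − 13 − 6 − 3 − 16)/9 = -4.1111
Σ(z_t−z̄)(z_{t+2}−z̄) = (12.7901) + (1.1235) + (16.9012) + (-89.8765) + (-7.7654) + (-9.8765) + (22.4568) = -54.2469
Denominator Σ(z_t−z̄)² = 370.8889
r_2 = -54.2469 / 370.8889 = -0.146

-0.146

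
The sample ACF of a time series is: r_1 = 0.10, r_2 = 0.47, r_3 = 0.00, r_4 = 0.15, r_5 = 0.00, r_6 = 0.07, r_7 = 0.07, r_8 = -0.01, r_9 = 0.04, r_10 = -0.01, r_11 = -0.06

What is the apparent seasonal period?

2

The largest autocorrelation is r_2 = 0.47, with a weaker echo at lag 4 (0.15); the remaining lags stay at or below 0.10.
The dominant spike at lag 2 indicates a seasonal period of 2.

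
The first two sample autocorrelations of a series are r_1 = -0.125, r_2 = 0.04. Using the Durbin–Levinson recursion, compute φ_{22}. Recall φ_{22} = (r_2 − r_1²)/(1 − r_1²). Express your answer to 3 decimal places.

φ_{22} = (r_2 − r_1²) / (1 − r_1²)
r_1² = (-0.125)² = 0.015625
Numerator = 0.04 − 0.0156 = 0.0244; denominator = 1 − 0.0156 = 0.9844
φ_{22} = 0.0244 / 0.9844 = 0.025

0.025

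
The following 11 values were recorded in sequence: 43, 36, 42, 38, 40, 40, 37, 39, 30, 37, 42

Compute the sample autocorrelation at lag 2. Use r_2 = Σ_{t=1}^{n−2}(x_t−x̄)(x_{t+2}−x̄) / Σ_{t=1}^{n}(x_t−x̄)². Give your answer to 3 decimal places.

0.018

Mean x̄ = (43 + 36 + 42 + 38 + 40 + 40 + 37 + 39 + 30 + 37 + 42)/11 = 38.5455
Numerator Σ_{t=1}^{9}(x_t−x̄)(x_{t+2}−x̄) = 2.4050
Denominator Σ(x_t−x̄)² = 132.7273
r_2 = 2.4050 / 132.7273 = 0.018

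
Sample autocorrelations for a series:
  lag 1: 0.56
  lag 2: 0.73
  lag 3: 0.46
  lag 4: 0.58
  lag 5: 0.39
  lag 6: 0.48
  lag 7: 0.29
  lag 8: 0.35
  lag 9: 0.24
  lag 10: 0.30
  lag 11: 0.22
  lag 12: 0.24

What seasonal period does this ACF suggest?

The largest autocorrelation is r_2 = 0.73, with a weaker echo at lag 4 (0.58); the remaining lags stay at or below 0.56.
The dominant spike at lag 2 indicates a seasonal period of 2.

2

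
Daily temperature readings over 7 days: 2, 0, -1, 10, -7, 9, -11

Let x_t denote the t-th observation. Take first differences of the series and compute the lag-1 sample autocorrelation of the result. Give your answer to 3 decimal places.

First differences Δx: -2, -1, 11, -17, 16, -20
Mean of differences = -2.1667
Numerator Σ(Δx_t−Δx̄)(Δx_{t+1}−Δx̄) = -773.1944
Denominator Σ(Δx_t−Δx̄)² = 1042.8333
r_1(Δx) = -773.1944 / 1042.8333 = -0.741

-0.741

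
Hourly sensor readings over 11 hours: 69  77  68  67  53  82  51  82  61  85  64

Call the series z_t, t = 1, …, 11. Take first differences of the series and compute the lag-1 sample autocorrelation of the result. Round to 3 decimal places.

First differences Δz: 8, -9, -1, -14, 29, -31, 31, -21, 24, -21
Mean of differences = -0.5000
Numerator Σ(Δz_t−Δz̄)(Δz_{t+1}−Δz̄) = -3970.2500
Denominator Σ(Δz_t−Δz̄)² = 4560.5000
r_1(Δz) = -3970.2500 / 4560.5000 = -0.871

-0.871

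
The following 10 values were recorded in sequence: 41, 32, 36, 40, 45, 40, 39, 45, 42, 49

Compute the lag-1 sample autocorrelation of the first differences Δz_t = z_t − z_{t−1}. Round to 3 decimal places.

-0.298

First differences Δz: -9, 4, 4, 5, -5, -1, 6, -3, 7
Mean of differences = 0.8889
Numerator Σ(Δz_t−Δz̄)(Δz_{t+1}−Δz̄) = -74.6790
Denominator Σ(Δz_t−Δz̄)² = 250.8889
r_1(Δz) = -74.6790 / 250.8889 = -0.298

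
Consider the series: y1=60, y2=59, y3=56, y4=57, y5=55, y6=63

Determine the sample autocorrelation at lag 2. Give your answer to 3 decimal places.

Mean ȳ = (60 + 59 + 56 + 57 + 55 + 63)/6 = 58.3333
Σ(y_t−ȳ)(y_{t+2}−ȳ) = (-3.8889) + (-0.8889) + (7.7778) + (-6.2222) = -3.2222
Denominator Σ(y_t−ȳ)² = 43.3333
r_2 = -3.2222 / 43.3333 = -0.074

-0.074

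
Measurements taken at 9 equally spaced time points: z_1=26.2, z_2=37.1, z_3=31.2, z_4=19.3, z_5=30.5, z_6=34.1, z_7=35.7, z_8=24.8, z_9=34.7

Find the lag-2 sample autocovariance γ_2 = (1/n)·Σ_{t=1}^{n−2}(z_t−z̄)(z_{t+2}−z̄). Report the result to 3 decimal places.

-12.902

Mean z̄ = (26.2 + 37.1 + 31.2 + 19.3 + 30.5 + 34.1 + 35.7 + 24.8 + 34.7)/9 = 30.4000
Σ_{t=1}^{7}(z_t−z̄)(z_{t+2}−z̄) = -116.1200
γ_2 = -116.1200 / 9 = -12.902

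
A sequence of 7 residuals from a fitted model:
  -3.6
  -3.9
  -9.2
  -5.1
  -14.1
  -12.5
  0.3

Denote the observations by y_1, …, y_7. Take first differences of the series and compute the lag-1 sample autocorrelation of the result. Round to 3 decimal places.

-0.158

First differences Δy: -0.3, -5.3, 4.1, -9.0, 1.6, 12.8
Mean of differences = 0.6500
Numerator Σ(Δy_t−Δȳ)(Δy_{t+1}−Δȳ) = -45.7925
Denominator Σ(Δy_t−Δȳ)² = 289.8550
r_1(Δy) = -45.7925 / 289.8550 = -0.158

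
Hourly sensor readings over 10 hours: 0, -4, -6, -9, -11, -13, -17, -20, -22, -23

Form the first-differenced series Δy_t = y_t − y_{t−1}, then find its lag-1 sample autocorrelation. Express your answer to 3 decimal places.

-0.065

First differences Δy: -4, -2, -3, -2, -2, -4, -3, -2, -1
Mean of differences = -2.5556
Numerator Σ(Δy_t−Δȳ)(Δy_{t+1}−Δȳ) = -0.5309
Denominator Σ(Δy_t−Δȳ)² = 8.2222
r_1(Δy) = -0.5309 / 8.2222 = -0.065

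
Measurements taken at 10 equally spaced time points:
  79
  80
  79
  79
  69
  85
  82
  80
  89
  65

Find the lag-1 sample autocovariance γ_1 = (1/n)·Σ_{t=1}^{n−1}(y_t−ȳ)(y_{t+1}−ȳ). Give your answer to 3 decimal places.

Mean ȳ = (79 + 80 + 79 + 79 + 69 + 85 + 82 + 80 + 89 + 65)/10 = 78.7000
Σ_{t=1}^{9}(y_t−ȳ)(y_{t+1}−ȳ) = -165.7900
γ_1 = -165.7900 / 10 = -16.579

-16.579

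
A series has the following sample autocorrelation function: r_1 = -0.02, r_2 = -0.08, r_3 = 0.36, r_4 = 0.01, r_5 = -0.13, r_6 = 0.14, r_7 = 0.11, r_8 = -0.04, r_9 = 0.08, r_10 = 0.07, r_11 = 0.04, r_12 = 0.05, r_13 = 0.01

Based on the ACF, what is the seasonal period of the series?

3

The largest autocorrelation is r_3 = 0.36; the remaining lags stay at or below 0.14.
The dominant spike at lag 3 indicates a seasonal period of 3.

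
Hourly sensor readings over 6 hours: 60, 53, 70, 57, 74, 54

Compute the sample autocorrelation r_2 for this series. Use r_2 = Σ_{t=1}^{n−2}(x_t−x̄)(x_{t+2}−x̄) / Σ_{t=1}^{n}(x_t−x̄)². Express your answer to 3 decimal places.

0.438

Mean x̄ = (60 + 53 + 70 + 57 + 74 + 54)/6 = 61.3333
Deviations from mean: -1.3333, -8.3333, 8.6667, -4.3333, 12.6667, -7.3333
Σ(x_t−x̄)(x_{t+2}−x̄) = (-11.5556) + (36.1111) + (109.7778) + (31.7778) = 166.1111
Denominator Σ(x_t−x̄)² = 379.3333
r_2 = 166.1111 / 379.3333 = 0.438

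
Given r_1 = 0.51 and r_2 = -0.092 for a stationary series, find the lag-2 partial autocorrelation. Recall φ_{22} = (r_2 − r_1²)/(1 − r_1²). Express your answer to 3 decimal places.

φ_{22} = (r_2 − r_1²) / (1 − r_1²)
r_1² = (0.51)² = 0.2601
Numerator = -0.092 − 0.2601 = -0.3521; denominator = 1 − 0.2601 = 0.7399
φ_{22} = -0.3521 / 0.7399 = -0.476

-0.476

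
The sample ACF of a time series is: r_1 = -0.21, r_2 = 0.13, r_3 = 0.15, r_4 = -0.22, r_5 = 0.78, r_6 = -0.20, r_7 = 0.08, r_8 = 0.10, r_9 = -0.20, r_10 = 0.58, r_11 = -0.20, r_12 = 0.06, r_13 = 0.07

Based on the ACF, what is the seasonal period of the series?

5

The largest autocorrelation is r_5 = 0.78, with a weaker echo at lag 10 (0.58); the remaining lags stay at or below 0.15.
The dominant spike at lag 5 indicates a seasonal period of 5.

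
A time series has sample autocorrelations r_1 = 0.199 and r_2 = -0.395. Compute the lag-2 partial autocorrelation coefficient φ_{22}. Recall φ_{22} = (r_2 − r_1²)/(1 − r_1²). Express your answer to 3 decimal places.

φ_{22} = (r_2 − r_1²) / (1 − r_1²)
r_1² = (0.199)² = 0.039601
Numerator = -0.395 − 0.0396 = -0.4346; denominator = 1 − 0.0396 = 0.9604
φ_{22} = -0.4346 / 0.9604 = -0.453

-0.453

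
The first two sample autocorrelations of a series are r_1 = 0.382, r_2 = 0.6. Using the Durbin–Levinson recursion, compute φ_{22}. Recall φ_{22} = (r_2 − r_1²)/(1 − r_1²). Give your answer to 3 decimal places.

0.532

φ_{22} = (r_2 − r_1²) / (1 − r_1²)
r_1² = (0.382)² = 0.145924
Numerator = 0.6 − 0.1459 = 0.4541; denominator = 1 − 0.1459 = 0.8541
φ_{22} = 0.4541 / 0.8541 = 0.532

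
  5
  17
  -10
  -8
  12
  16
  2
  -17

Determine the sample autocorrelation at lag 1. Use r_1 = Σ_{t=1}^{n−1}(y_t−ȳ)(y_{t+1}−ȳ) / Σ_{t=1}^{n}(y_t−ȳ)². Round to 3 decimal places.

0.020

Mean ȳ = (5 + 17 − 10 − 8 + 12 + 16 + 2 − 17)/8 = 2.1250
Deviations from mean: 2.8750, 14.8750, -12.1250, -10.1250, 9.8750, 13.8750, -0.1250, -19.1250
Numerator Σ_{t=1}^{7}(y_t−ȳ)(y_{t+1}−ȳ) = 22.8594
Denominator Σ(y_t−ȳ)² = 1134.8750
r_1 = 22.8594 / 1134.8750 = 0.020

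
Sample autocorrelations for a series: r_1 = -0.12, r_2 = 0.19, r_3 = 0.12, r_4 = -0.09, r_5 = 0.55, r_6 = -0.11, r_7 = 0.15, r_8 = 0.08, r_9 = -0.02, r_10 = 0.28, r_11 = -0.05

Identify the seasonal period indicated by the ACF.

The largest autocorrelation is r_5 = 0.55, with a weaker echo at lag 10 (0.28); the remaining lags stay at or below 0.19.
The dominant spike at lag 5 indicates a seasonal period of 5.

5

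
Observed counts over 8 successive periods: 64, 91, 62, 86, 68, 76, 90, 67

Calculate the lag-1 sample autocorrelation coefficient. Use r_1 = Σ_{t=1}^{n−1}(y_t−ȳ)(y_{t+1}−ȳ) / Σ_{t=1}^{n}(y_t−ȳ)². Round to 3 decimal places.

-0.725

Mean ȳ = (64 + 91 + 62 + 86 + 68 + 76 + 90 + 67)/8 = 75.5000
Deviations from mean: -11.5000, 15.5000, -13.5000, 10.5000, -7.5000, 0.5000, 14.5000, -8.5000
Numerator Σ_{t=1}^{7}(y_t−ȳ)(y_{t+1}−ȳ) = -727.7500
Denominator Σ(y_t−ȳ)² = 1004.0000
r_1 = -727.7500 / 1004.0000 = -0.725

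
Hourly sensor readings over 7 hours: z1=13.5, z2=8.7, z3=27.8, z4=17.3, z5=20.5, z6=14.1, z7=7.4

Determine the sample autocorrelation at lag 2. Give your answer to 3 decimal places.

Mean z̄ = (13.5 + 8.7 + 27.8 + 17.3 + 20.5 + 14.1 + 7.4)/7 = 15.6143
Deviations from mean: -2.1143, -6.9143, 12.1857, 1.6857, 4.8857, -1.5143, -8.2143
Σ(z_t−z̄)(z_{t+2}−z̄) = (-25.7641) + (-11.6555) + (59.5359) + (-2.5527) + (-40.1327) = -20.5690
Denominator Σ(z_t−z̄)² = 297.2486
r_2 = -20.5690 / 297.2486 = -0.069

-0.069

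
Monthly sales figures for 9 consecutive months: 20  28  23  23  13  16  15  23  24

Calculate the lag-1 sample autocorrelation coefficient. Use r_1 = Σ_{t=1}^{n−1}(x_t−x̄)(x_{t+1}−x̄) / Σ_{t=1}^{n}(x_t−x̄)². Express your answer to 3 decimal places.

0.289

Mean x̄ = (20 + 28 + 23 + 23 + 13 + 16 + 15 + 23 + 24)/9 = 20.5556
Numerator Σ_{t=1}^{8}(x_t−x̄)(x_{t+1}−x̄) = 56.1358
Denominator Σ(x_t−x̄)² = 194.2222
r_1 = 56.1358 / 194.2222 = 0.289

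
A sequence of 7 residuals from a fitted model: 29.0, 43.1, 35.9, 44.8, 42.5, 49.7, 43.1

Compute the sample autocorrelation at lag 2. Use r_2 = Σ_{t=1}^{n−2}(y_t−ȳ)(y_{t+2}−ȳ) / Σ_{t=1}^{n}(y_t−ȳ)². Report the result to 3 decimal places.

0.360

Mean ȳ = (29.0 + 43.1 + 35.9 + 44.8 + 42.5 + 49.7 + 43.1)/7 = 41.1571
Deviations from mean: -12.1571, 1.9429, -5.2571, 3.6429, 1.3429, 8.5429, 1.9429
Numerator Σ_{t=1}^{5}(y_t−ȳ)(y_{t+2}−ȳ) = 97.6592
Denominator Σ(y_t−ȳ)² = 271.0371
r_2 = 97.6592 / 271.0371 = 0.360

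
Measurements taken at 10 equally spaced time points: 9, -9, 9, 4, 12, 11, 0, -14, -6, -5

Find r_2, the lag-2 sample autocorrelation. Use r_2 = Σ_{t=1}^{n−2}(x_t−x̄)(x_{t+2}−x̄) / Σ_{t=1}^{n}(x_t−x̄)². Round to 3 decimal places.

0.112

Mean x̄ = (9 − 9 + 9 + 4 + 12 + 11 + 0 − 14 − 6 − 5)/10 = 1.1000
Numerator Σ_{t=1}^{8}(x_t−x̄)(x_{t+2}−x̄) = 86.3800
Denominator Σ(x_t−x̄)² = 768.9000
r_2 = 86.3800 / 768.9000 = 0.112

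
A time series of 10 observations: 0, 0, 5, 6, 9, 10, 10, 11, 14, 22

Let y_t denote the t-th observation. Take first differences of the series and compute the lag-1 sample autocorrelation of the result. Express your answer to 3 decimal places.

First differences Δy: 0, 5, 1, 3, 1, 0, 1, 3, 8
Mean of differences = 2.4444
Numerator Σ(Δy_t−Δȳ)(Δy_{t+1}−Δȳ) = -2.1975
Denominator Σ(Δy_t−Δȳ)² = 56.2222
r_1(Δy) = -2.1975 / 56.2222 = -0.039

-0.039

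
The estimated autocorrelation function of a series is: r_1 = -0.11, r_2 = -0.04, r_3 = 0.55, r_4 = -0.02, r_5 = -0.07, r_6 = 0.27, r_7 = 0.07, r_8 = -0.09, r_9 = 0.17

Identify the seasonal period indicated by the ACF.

3

The largest autocorrelation is r_3 = 0.55, with weaker echoes at lags 6 (0.27) and 9 (0.17); the remaining lags stay at or below 0.07.
The dominant spike at lag 3 indicates a seasonal period of 3.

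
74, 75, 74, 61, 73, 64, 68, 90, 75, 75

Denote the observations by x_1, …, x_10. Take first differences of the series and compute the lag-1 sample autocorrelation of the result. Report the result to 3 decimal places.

-0.473

First differences Δx: 1, -1, -13, 12, -9, 4, 22, -15, 0
Mean of differences = 0.1111
Numerator Σ(Δx_t−Δx̄)(Δx_{t+1}−Δx̄) = -530.0123
Denominator Σ(Δx_t−Δx̄)² = 1120.8889
r_1(Δx) = -530.0123 / 1120.8889 = -0.473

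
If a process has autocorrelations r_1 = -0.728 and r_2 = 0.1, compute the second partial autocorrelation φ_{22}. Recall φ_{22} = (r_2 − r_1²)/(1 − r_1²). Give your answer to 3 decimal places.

φ_{22} = (r_2 − r_1²) / (1 − r_1²)
r_1² = (-0.728)² = 0.529984
Numerator = 0.1 − 0.5300 = -0.4300; denominator = 1 − 0.5300 = 0.4700
φ_{22} = -0.4300 / 0.4700 = -0.915

-0.915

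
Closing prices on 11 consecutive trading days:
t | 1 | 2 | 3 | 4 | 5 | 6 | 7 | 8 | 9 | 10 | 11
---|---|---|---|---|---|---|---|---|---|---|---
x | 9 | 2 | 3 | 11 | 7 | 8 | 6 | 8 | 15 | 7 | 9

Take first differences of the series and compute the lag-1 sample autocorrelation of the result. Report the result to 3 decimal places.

-0.387

First differences Δx: -7, 1, 8, -4, 1, -2, 2, 7, -8, 2
Mean of differences = 0.0000
Numerator Σ(Δx_t−Δx̄)(Δx_{t+1}−Δx̄) = -99.0000
Denominator Σ(Δx_t−Δx̄)² = 256.0000
r_1(Δx) = -99.0000 / 256.0000 = -0.387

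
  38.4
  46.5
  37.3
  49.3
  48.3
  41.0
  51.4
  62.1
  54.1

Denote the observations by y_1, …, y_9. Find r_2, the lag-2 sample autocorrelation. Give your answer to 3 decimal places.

0.012

Mean ȳ = (38.4 + 46.5 + 37.3 + 49.3 + 48.3 + 41.0 + 51.4 + 62.1 + 54.1)/9 = 47.6000
Σ(y_t−ȳ)(y_{t+2}−ȳ) = (94.7600) + (-1.8700) + (-7.2100) + (-11.2200) + (2.6600) + (-95.7000) + (24.7000) = 6.1200
Denominator Σ(y_t−ȳ)² = 505.8200
r_2 = 6.1200 / 505.8200 = 0.012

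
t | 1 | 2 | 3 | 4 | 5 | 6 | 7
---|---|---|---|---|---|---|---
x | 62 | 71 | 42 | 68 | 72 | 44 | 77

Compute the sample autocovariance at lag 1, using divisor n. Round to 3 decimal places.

-98.052

Mean x̄ = (62 + 71 + 42 + 68 + 72 + 44 + 77)/7 = 62.2857
Σ_{t=1}^{6}(x_t−x̄)(x_{t+1}−x̄) = -686.3673
γ_1 = -686.3673 / 7 = -98.052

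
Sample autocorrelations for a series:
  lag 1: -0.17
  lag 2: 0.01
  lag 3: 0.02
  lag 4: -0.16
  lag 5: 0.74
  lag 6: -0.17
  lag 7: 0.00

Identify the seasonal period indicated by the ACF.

The largest autocorrelation is r_5 = 0.74; the remaining lags stay at or below 0.02.
The dominant spike at lag 5 indicates a seasonal period of 5.

5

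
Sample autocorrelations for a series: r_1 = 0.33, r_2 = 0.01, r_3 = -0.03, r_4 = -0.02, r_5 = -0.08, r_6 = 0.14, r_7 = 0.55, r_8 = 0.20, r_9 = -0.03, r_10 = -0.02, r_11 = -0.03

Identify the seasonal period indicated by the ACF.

The largest autocorrelation is r_7 = 0.55; the remaining lags stay at or below 0.33. The elevated value at lag 1 (0.33), dropping to 0.01 at lag 2, reflects decaying short-term dependence rather than seasonality.
The dominant spike at lag 7 indicates a seasonal period of 7.

7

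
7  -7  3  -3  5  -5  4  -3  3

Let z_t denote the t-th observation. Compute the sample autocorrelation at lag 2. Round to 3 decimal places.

Mean z̄ = (7 − 7 + 3 − 3 + 5 − 5 + 4 − 3 + 3)/9 = 0.4444
Σ(z_t−z̄)(z_{t+2}−z̄) = (16.7531) + (25.6420) + (11.6420) + (18.7531) + (16.1975) + (18.7531) + (9.0864) = 116.8272
Denominator Σ(z_t−z̄)² = 198.2222
r_2 = 116.8272 / 198.2222 = 0.589

0.589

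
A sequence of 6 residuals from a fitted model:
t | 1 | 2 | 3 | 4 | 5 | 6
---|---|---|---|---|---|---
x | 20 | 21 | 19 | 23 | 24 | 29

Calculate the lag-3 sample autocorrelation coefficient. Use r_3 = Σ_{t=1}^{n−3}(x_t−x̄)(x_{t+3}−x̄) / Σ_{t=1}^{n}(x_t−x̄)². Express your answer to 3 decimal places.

-0.403

Mean x̄ = (20 + 21 + 19 + 23 + 24 + 29)/6 = 22.6667
Σ(x_t−x̄)(x_{t+3}−x̄) = (-0.8889) + (-2.2222) + (-23.2222) = -26.3333
Denominator Σ(x_t−x̄)² = 65.3333
r_3 = -26.3333 / 65.3333 = -0.403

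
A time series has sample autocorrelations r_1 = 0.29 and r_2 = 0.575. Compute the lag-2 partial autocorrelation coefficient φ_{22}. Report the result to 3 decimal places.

φ_{22} = (r_2 − r_1²) / (1 − r_1²)
r_1² = (0.29)² = 0.0841
Numerator = 0.575 − 0.0841 = 0.4909; denominator = 1 − 0.0841 = 0.9159
φ_{22} = 0.4909 / 0.9159 = 0.536

0.536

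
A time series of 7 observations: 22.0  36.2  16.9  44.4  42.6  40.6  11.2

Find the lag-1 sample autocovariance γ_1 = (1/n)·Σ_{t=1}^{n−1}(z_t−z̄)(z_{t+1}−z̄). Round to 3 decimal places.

Mean z̄ = (22.0 + 36.2 + 16.9 + 44.4 + 42.6 + 40.6 + 11.2)/7 = 30.5571
Deviations: -8.5571, 5.6429, -13.6571, 13.8429, 12.0429, 10.0429, -19.3571
Σ_{t=1}^{6}(z_t−z̄)(z_{t+1}−z̄) = -221.1547
γ_1 = -221.1547 / 7 = -31.594

-31.594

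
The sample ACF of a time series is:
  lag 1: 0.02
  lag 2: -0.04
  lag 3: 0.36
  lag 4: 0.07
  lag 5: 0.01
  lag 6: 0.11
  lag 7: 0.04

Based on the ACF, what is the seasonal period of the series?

The largest autocorrelation is r_3 = 0.36; the remaining lags stay at or below 0.11.
The dominant spike at lag 3 indicates a seasonal period of 3.

3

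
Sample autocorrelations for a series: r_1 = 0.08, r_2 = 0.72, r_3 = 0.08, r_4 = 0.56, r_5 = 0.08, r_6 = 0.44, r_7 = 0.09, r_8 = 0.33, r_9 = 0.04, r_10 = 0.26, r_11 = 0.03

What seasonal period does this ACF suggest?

2

The largest autocorrelation is r_2 = 0.72, with weaker echoes at lags 4 (0.56), 6 (0.44), 8 (0.33) and 10 (0.26); the remaining lags stay at or below 0.09.
The dominant spike at lag 2 indicates a seasonal period of 2.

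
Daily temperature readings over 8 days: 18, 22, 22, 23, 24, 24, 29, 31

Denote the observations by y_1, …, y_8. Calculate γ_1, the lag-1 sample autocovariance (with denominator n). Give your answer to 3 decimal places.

Mean ȳ = (18 + 22 + 22 + 23 + 24 + 24 + 29 + 31)/8 = 24.1250
Deviations: -6.1250, -2.1250, -2.1250, -1.1250, -0.1250, -0.1250, 4.8750, 6.8750
Σ_{t=1}^{7}(y_t−ȳ)(y_{t+1}−ȳ) = 52.9844
γ_1 = 52.9844 / 8 = 6.623

6.623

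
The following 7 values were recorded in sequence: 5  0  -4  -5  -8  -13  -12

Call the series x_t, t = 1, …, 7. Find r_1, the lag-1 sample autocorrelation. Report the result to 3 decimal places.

Mean x̄ = (5 + 0 − 4 − 5 − 8 − 13 − 12)/7 = -5.2857
Deviations from mean: 10.2857, 5.2857, 1.2857, 0.2857, -2.7143, -7.7143, -6.7143
Σ(x_t−x̄)(x_{t+1}−x̄) = (54.3673) + (6.7959) + (0.3673) + (-0.7755) + (20.9388) + (51.7959) = 133.4898
Denominator Σ(x_t−x̄)² = 247.4286
r_1 = 133.4898 / 247.4286 = 0.540

0.540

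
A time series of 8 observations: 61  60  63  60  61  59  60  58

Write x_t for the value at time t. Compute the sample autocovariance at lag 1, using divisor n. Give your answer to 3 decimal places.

Mean x̄ = (61 + 60 + 63 + 60 + 61 + 59 + 60 + 58)/8 = 60.2500
Σ_{t=1}^{7}(x_t−x̄)(x_{t+1}−x̄) = -1.8125
γ_1 = -1.8125 / 8 = -0.227

-0.227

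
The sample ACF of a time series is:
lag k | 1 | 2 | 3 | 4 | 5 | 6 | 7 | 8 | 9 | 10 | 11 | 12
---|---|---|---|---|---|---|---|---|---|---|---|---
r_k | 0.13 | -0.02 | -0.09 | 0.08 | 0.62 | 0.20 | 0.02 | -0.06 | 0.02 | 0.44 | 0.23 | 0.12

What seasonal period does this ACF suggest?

5

The largest autocorrelation is r_5 = 0.62, with a weaker echo at lag 10 (0.44); the remaining lags stay at or below 0.23.
The dominant spike at lag 5 indicates a seasonal period of 5.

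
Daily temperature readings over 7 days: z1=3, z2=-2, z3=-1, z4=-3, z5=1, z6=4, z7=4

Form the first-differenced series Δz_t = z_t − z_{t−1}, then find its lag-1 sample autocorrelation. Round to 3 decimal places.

-0.073

First differences Δz: -5, 1, -2, 4, 3, 0
Mean of differences = 0.1667
Numerator Σ(Δz_t−Δz̄)(Δz_{t+1}−Δz̄) = -4.0278
Denominator Σ(Δz_t−Δz̄)² = 54.8333
r_1(Δz) = -4.0278 / 54.8333 = -0.073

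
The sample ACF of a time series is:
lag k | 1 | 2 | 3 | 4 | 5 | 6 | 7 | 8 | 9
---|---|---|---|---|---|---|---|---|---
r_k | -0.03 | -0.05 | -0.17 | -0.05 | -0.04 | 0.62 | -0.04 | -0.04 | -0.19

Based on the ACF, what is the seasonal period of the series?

6

The largest autocorrelation is r_6 = 0.62; the remaining lags stay at or below -0.03.
The dominant spike at lag 6 indicates a seasonal period of 6.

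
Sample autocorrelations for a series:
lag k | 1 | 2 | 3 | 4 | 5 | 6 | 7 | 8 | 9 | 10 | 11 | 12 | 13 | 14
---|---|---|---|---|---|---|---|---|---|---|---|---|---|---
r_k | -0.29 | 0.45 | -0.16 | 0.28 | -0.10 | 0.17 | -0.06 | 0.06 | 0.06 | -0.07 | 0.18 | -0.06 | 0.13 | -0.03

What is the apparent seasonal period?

2

The largest autocorrelation is r_2 = 0.45, with a weaker echo at lag 4 (0.28); the remaining lags stay at or below 0.18.
The dominant spike at lag 2 indicates a seasonal period of 2.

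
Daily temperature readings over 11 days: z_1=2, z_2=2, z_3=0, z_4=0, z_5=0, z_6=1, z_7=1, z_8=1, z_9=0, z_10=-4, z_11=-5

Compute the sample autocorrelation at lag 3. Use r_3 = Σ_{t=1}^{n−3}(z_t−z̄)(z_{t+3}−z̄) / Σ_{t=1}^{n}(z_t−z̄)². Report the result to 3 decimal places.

Mean z̄ = (2 + 2 + 0 + 0 + 0 + 1 + 1 + 1 + 0 − 4 − 5)/11 = -0.1818
Numerator Σ_{t=1}^{8}(z_t−z̄)(z_{t+3}−z̄) = -8.5537
Denominator Σ(z_t−z̄)² = 51.6364
r_3 = -8.5537 / 51.6364 = -0.166

-0.166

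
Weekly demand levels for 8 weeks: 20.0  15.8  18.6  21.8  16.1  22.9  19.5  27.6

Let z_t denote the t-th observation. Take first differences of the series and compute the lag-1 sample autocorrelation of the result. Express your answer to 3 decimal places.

-0.631

First differences Δz: -4.2, 2.8, 3.2, -5.7, 6.8, -3.4, 8.1
Mean of differences = 1.0857
Numerator Σ(Δz_t−Δz̄)(Δz_{t+1}−Δz̄) = -115.6559
Denominator Σ(Δz_t−Δz̄)² = 183.3686
r_1(Δz) = -115.6559 / 183.3686 = -0.631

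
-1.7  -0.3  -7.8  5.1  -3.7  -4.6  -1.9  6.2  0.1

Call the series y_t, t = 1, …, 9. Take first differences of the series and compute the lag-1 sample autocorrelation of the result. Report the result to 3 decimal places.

-0.592

First differences Δy: 1.4, -7.5, 12.9, -8.8, -0.9, 2.7, 8.1, -6.1
Mean of differences = 0.2250
Numerator Σ(Δy_t−Δȳ)(Δy_{t+1}−Δȳ) = -244.3331
Denominator Σ(Δy_t−Δȳ)² = 412.5750
r_1(Δy) = -244.3331 / 412.5750 = -0.592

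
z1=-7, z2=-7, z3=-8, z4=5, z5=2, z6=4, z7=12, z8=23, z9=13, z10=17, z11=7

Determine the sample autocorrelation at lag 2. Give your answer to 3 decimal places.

Mean z̄ = (-7 − 7 − 8 + 5 + 2 + 4 + 12 + 23 + 13 + 17 + 7)/11 = 5.5455
Numerator Σ_{t=1}^{9}(z_t−z̄)(z_{t+2}−z̄) = 434.6777
Denominator Σ(z_t−z̄)² = 1048.7273
r_2 = 434.6777 / 1048.7273 = 0.414

0.414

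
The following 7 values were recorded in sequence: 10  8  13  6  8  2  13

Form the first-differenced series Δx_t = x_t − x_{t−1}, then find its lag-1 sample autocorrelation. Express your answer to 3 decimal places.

-0.565

First differences Δx: -2, 5, -7, 2, -6, 11
Mean of differences = 0.5000
Numerator Σ(Δx_t−Δx̄)(Δx_{t+1}−Δx̄) = -134.2500
Denominator Σ(Δx_t−Δx̄)² = 237.5000
r_1(Δx) = -134.2500 / 237.5000 = -0.565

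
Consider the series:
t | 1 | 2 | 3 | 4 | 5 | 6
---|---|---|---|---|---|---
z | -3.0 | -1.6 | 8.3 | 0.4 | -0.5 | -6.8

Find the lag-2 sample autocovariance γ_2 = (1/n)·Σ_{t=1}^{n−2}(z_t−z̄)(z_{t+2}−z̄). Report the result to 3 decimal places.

Mean z̄ = (-3.0 − 1.6 + 8.3 + 0.4 − 0.5 − 6.8)/6 = -0.5333
Deviations: -2.4667, -1.0667, 8.8333, 0.9333, 0.0333, -6.2667
Σ_{t=1}^{4}(z_t−z̄)(z_{t+2}−z̄) = -28.3389
γ_2 = -28.3389 / 6 = -4.723

-4.723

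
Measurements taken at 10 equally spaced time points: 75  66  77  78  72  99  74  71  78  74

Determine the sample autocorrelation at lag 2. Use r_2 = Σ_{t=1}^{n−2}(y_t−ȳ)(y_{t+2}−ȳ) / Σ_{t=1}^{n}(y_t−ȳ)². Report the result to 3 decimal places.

Mean ȳ = (75 + 66 + 77 + 78 + 72 + 99 + 74 + 71 + 78 + 74)/10 = 76.4000
Numerator Σ_{t=1}^{8}(y_t−ȳ)(y_{t+2}−ȳ) = -86.3200
Denominator Σ(y_t−ȳ)² = 686.4000
r_2 = -86.3200 / 686.4000 = -0.126

-0.126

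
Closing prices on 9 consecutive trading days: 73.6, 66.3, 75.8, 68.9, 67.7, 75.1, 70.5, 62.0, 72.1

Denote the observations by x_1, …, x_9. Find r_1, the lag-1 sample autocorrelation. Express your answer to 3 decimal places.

-0.421

Mean x̄ = (73.6 + 66.3 + 75.8 + 68.9 + 67.7 + 75.1 + 70.5 + 62.0 + 72.1)/9 = 70.2222
Numerator Σ_{t=1}^{8}(x_t−x̄)(x_{t+1}−x̄) = -67.8372
Denominator Σ(x_t−x̄)² = 161.0156
r_1 = -67.8372 / 161.0156 = -0.421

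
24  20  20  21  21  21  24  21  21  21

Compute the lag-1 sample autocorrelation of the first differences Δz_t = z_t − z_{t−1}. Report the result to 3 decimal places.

First differences Δz: -4, 0, 1, 0, 0, 3, -3, 0, 0
Mean of differences = -0.3333
Numerator Σ(Δz_t−Δz̄)(Δz_{t+1}−Δz̄) = -8.7778
Denominator Σ(Δz_t−Δz̄)² = 34.0000
r_1(Δz) = -8.7778 / 34.0000 = -0.258

-0.258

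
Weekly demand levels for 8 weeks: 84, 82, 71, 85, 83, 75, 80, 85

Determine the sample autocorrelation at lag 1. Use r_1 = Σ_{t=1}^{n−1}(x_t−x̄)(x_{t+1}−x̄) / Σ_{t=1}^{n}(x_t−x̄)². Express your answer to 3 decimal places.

-0.291

Mean x̄ = (84 + 82 + 71 + 85 + 83 + 75 + 80 + 85)/8 = 80.6250
Σ(x_t−x̄)(x_{t+1}−x̄) = (4.6406) + (-13.2344) + (-42.1094) + (10.3906) + (-13.3594) + (3.5156) + (-2.7344) = -52.8906
Denominator Σ(x_t−x̄)² = 181.8750
r_1 = -52.8906 / 181.8750 = -0.291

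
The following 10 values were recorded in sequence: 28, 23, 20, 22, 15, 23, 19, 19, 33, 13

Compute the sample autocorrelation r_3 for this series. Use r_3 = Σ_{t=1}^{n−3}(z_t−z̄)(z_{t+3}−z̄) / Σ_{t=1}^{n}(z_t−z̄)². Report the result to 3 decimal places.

Mean z̄ = (28 + 23 + 20 + 22 + 15 + 23 + 19 + 19 + 33 + 13)/10 = 21.5000
Σ(z_t−z̄)(z_{t+3}−z̄) = (3.2500) + (-9.7500) + (-2.2500) + (-1.2500) + (16.2500) + (17.2500) + (21.2500) = 44.7500
Denominator Σ(z_t−z̄)² = 308.5000
r_3 = 44.7500 / 308.5000 = 0.145

0.145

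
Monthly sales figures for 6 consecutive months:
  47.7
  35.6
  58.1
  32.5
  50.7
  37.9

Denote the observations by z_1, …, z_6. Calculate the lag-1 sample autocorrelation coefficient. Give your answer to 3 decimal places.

-0.864

Mean z̄ = (47.7 + 35.6 + 58.1 + 32.5 + 50.7 + 37.9)/6 = 43.7500
Deviations from mean: 3.9500, -8.1500, 14.3500, -11.2500, 6.9500, -5.8500
Σ(z_t−z̄)(z_{t+1}−z̄) = (-32.1925) + (-116.9525) + (-161.4375) + (-78.1875) + (-40.6575) = -429.4275
Denominator Σ(z_t−z̄)² = 497.0350
r_1 = -429.4275 / 497.0350 = -0.864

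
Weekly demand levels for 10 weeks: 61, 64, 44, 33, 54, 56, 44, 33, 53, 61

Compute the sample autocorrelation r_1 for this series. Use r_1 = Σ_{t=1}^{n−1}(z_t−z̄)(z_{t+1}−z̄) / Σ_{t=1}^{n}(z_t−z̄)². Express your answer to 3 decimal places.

Mean z̄ = (61 + 64 + 44 + 33 + 54 + 56 + 44 + 33 + 53 + 61)/10 = 50.3000
Numerator Σ_{t=1}^{9}(z_t−z̄)(z_{t+1}−z̄) = 181.6100
Denominator Σ(z_t−z̄)² = 1148.1000
r_1 = 181.6100 / 1148.1000 = 0.158

0.158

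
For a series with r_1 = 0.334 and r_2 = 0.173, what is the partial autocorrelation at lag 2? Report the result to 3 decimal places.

φ_{22} = (r_2 − r_1²) / (1 − r_1²)
r_1² = (0.334)² = 0.111556
Numerator = 0.173 − 0.1116 = 0.0614; denominator = 1 − 0.1116 = 0.8884
φ_{22} = 0.0614 / 0.8884 = 0.069

0.069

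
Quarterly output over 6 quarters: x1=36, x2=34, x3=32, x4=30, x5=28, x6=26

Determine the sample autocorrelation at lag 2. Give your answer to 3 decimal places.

Mean x̄ = (36 + 34 + 32 + 30 + 28 + 26)/6 = 31.0000
Numerator Σ_{t=1}^{4}(x_t−x̄)(x_{t+2}−x̄) = 4.0000
Denominator Σ(x_t−x̄)² = 70.0000
r_2 = 4.0000 / 70.0000 = 0.057

0.057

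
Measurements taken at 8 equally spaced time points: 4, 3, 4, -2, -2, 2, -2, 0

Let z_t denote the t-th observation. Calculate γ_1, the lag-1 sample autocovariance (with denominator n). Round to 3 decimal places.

1.076

Mean z̄ = (4 + 3 + 4 − 2 − 2 + 2 − 2 + 0)/8 = 0.8750
Deviations: 3.1250, 2.1250, 3.1250, -2.8750, -2.8750, 1.1250, -2.8750, -0.8750
Σ_{t=1}^{7}(z_t−z̄)(z_{t+1}−z̄) = 8.6094
γ_1 = 8.6094 / 8 = 1.076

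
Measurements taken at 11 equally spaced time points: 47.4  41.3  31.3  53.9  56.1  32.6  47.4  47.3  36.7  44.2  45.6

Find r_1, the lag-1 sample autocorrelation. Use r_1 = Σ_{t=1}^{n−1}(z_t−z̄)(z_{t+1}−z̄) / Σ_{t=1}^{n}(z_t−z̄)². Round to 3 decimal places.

-0.271

Mean z̄ = (47.4 + 41.3 + 31.3 + 53.9 + 56.1 + 32.6 + 47.4 + 47.3 + 36.7 + 44.2 + 45.6)/11 = 43.9818
Numerator Σ_{t=1}^{10}(z_t−z̄)(z_{t+1}−z̄) = -171.6349
Denominator Σ(z_t−z̄)² = 632.8564
r_1 = -171.6349 / 632.8564 = -0.271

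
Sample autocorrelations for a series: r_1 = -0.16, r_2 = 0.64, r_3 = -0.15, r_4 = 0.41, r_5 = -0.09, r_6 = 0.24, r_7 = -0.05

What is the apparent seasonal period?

The largest autocorrelation is r_2 = 0.64, with weaker echoes at lags 4 (0.41) and 6 (0.24); the remaining lags stay at or below -0.05.
The dominant spike at lag 2 indicates a seasonal period of 2.

2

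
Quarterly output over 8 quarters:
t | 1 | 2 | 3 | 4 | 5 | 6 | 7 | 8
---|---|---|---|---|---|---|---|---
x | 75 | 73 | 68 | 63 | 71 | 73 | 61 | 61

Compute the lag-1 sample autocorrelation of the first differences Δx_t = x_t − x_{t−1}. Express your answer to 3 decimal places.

First differences Δx: -2, -5, -5, 8, 2, -12, 0
Mean of differences = -2.0000
Numerator Σ(Δx_t−Δx̄)(Δx_{t+1}−Δx̄) = -41.0000
Denominator Σ(Δx_t−Δx̄)² = 238.0000
r_1(Δx) = -41.0000 / 238.0000 = -0.172

-0.172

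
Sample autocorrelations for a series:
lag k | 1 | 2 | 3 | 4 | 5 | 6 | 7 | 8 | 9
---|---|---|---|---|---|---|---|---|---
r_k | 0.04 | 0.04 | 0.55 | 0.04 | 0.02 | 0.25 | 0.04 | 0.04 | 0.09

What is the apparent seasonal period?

The largest autocorrelation is r_3 = 0.55, with a weaker echo at lag 6 (0.25); the remaining lags stay at or below 0.09.
The dominant spike at lag 3 indicates a seasonal period of 3.

3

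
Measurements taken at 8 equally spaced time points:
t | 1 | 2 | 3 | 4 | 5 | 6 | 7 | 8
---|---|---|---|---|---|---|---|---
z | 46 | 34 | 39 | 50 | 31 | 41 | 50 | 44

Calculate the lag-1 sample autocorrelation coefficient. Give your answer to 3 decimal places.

-0.297

Mean z̄ = (46 + 34 + 39 + 50 + 31 + 41 + 50 + 44)/8 = 41.8750
Deviations from mean: 4.1250, -7.8750, -2.8750, 8.1250, -10.8750, -0.8750, 8.1250, 2.1250
Σ(z_t−z̄)(z_{t+1}−z̄) = (-32.4844) + (22.6406) + (-23.3594) + (-88.3594) + (9.5156) + (-7.1094) + (17.2656) = -101.8906
Denominator Σ(z_t−z̄)² = 342.8750
r_1 = -101.8906 / 342.8750 = -0.297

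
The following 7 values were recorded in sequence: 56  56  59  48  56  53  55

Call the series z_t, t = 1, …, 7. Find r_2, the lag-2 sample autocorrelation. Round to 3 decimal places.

Mean z̄ = (56 + 56 + 59 + 48 + 56 + 53 + 55)/7 = 54.7143
Deviations from mean: 1.2857, 1.2857, 4.2857, -6.7143, 1.2857, -1.7143, 0.2857
Σ(z_t−z̄)(z_{t+2}−z̄) = (5.5102) + (-8.6327) + (5.5102) + (11.5102) + (0.3673) = 14.2653
Denominator Σ(z_t−z̄)² = 71.4286
r_2 = 14.2653 / 71.4286 = 0.200

0.200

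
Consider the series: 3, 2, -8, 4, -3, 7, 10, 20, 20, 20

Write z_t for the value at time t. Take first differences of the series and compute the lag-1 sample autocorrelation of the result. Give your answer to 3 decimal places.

First differences Δz: -1, -10, 12, -7, 10, 3, 10, 0, 0
Mean of differences = 1.8889
Numerator Σ(Δz_t−Δz̄)(Δz_{t+1}−Δz̄) = -241.5679
Denominator Σ(Δz_t−Δz̄)² = 470.8889
r_1(Δz) = -241.5679 / 470.8889 = -0.513

-0.513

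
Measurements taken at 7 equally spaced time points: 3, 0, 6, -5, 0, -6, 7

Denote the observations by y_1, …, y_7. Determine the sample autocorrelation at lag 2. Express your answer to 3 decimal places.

0.306

Mean ȳ = (3 + 0 + 6 − 5 + 0 − 6 + 7)/7 = 0.7143
Deviations from mean: 2.2857, -0.7143, 5.2857, -5.7143, -0.7143, -6.7143, 6.2857
Σ(y_t−ȳ)(y_{t+2}−ȳ) = (12.0816) + (4.0816) + (-3.7755) + (38.3673) + (-4.4898) = 46.2653
Denominator Σ(y_t−ȳ)² = 151.4286
r_2 = 46.2653 / 151.4286 = 0.306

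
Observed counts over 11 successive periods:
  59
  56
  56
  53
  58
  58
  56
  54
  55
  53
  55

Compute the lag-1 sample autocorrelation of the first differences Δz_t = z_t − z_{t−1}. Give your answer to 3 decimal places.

First differences Δz: -3, 0, -3, 5, 0, -2, -2, 1, -2, 2
Mean of differences = -0.4000
Numerator Σ(Δz_t−Δz̄)(Δz_{t+1}−Δz̄) = -20.3600
Denominator Σ(Δz_t−Δz̄)² = 58.4000
r_1(Δz) = -20.3600 / 58.4000 = -0.349

-0.349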